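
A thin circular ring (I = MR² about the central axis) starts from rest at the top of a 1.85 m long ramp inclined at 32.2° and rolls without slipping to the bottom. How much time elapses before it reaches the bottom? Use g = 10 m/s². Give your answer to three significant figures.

t ≈ 1.18 s

For this body I = MR², i.e. k = I/(MR²) = 1.
Translational: Mg sinθ − f = Ma. Rotational about the CM: fR = Iα = kMRa, so f = kMa.
Hence a = g sinθ/(1+k) = 10×sin32.2°/2 = 2.664 m/s².
With constant a from rest, t = √(2L/a) = √(2·1.85/2.664) ≈ 1.18 s.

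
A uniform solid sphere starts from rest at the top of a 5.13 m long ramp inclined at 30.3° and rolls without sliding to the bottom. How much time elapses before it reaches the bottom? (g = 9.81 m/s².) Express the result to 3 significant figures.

The moment of inertia is (2/5)MR², giving k ≡ I/(MR²) = 0.4.
Translational: Mg sinθ − f = Ma. Rotational about the CM: fR = Iα = kMRa, so f = kMa.
Hence a = g sinθ/(1+k) = 9.81×sin30.3°/1.4 = 3.535 m/s².
With constant a from rest, t = √(2L/a) = √(2·5.13/3.535) ≈ 1.70 s.

t ≈ 1.70 s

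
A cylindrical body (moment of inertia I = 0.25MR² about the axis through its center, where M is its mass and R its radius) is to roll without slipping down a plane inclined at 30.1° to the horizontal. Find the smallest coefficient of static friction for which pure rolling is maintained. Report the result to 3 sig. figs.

With I = 0.25MR², the ratio k = I/(MR²) is 0.25.
Along the incline Mg sinθ − f = Ma, and torque about the center fR = Iα = kMR²(a/R) gives f = kMa.
These give a = g sinθ/(1+k) and the required friction f = kMg sinθ/(1+k).
With N = Mg cosθ, the no-slip condition f ≤ μN gives μ_min = f/N = k tanθ/(1+k).
μ_min = 0.25 × tan30.1° / 1.25 ≈ 0.116.

μ_min ≈ 0.116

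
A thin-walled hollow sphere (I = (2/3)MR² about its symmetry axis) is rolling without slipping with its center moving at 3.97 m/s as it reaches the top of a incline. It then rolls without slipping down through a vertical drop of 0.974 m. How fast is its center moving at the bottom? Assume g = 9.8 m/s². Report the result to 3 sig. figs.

v ≈ 5.22 m/s

Here I = (2/3)MR², so the shape factor k = I/(MR²) = 2/3.
Rolling without slipping gives ω = v/R, so the total kinetic energy is ½Mv² + ½Iω² = ½(1+k)Mv² = (5/6)Mv².
Energy conservation: (5/6)Mv₀² + Mgh = (5/6)Mv², so v² = v₀² + 2gh/(1+k).
v = √(3.97² + 2×9.8×0.974/1.667) = √27.22 ≈ 5.22 m/s.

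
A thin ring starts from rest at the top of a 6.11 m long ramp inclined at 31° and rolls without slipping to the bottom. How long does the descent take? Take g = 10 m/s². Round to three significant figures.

With I = MR², the ratio k = I/(MR²) is 1.
Along the incline Mg sinθ − f = Ma, and torque about the center fR = Iα = kMR²(a/R) gives f = kMa.
Hence a = g sinθ/(1+k) = 10×sin31°/2 = 2.575 m/s².
Starting from rest, L = ½at², so t = √(2L/a) = √(2×6.11/2.575) ≈ 2.18 s.

t ≈ 2.18 s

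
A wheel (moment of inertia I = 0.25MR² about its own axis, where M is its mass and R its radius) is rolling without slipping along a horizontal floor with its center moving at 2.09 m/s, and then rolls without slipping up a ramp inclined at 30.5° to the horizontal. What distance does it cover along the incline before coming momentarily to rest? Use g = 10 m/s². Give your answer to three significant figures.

d ≈ 0.538 m

With I = 0.25MR², the ratio k = I/(MR²) is 0.25.
Pure rolling means v = ωR; then KE = ½Mv² + ½I(v/R)² = ½(1+k)Mv² = (5/8)Mv².
Setting this equal to Mgh gives the vertical rise h = (1+k)v₀²/(2g) = 1.25×2.09²/(2×10) = 0.273 m.
Along the incline, d = h/sinθ = 0.273/sin30.5° ≈ 0.538 m.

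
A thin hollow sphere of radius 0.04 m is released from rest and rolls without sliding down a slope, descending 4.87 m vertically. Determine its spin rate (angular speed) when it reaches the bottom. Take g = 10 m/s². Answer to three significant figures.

With I = (2/3)MR², the ratio k = I/(MR²) is 2/3.
Since it rolls without slipping, ω = v/R and KE = ½Mv² + ½Iω² = ½(1+k)Mv² = (5/6)Mv².
Energy conservation Mgh = ½(1+k)Mv² gives v = √(2gh/(1+k)) = √(2 × 10 × 4.87 / 1.667) = 7.645 m/s.
The angular speed follows from ω = v/R = 7.645/0.04 ≈ 191 rad/s.

ω ≈ 191 rad/s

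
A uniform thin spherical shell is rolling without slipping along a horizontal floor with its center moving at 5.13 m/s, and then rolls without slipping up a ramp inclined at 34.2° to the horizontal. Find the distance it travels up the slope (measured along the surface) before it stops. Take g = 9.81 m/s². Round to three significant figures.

The moment of inertia is (2/3)MR², giving k ≡ I/(MR²) = 2/3.
The rolling condition ω = v/R makes the rotational term ½I(v/R)² = ½kMv², so KE_total = ½(1+k)Mv² = (5/6)Mv².
Setting this equal to Mgh gives the vertical rise h = (1+k)v₀²/(2g) = 1.667×5.13²/(2×9.81) = 2.236 m.
Along the incline, d = h/sinθ = 2.236/sin34.2° ≈ 3.98 m.

d ≈ 3.98 m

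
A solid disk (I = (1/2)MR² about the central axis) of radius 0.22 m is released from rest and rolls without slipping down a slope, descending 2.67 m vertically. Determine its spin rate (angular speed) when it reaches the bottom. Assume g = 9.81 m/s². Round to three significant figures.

Here I = (1/2)MR², so the shape factor k = I/(MR²) = 0.5.
Since it rolls without slipping, ω = v/R and KE = ½Mv² + ½Iω² = ½(1+k)Mv² = (3/4)Mv².
Energy conservation Mgh = ½(1+k)Mv² gives v = √(2gh/(1+k)) = √(2 × 9.81 × 2.67 / 1.5) = 5.91 m/s.
The angular speed follows from ω = v/R = 5.91/0.22 ≈ 26.9 rad/s.

ω ≈ 26.9 rad/s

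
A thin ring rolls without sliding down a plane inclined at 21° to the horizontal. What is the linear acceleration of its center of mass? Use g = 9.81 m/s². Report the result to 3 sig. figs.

With I = MR², the ratio k = I/(MR²) is 1.
Newton's second law down the slope: Mg sinθ − f = Ma. The torque equation fR = Iα (with α = a/R) gives f = kMa.
Eliminating f: Mg sinθ = (1+k)Ma, so a = g sinθ/(1+k) = 9.81 × sin21° / 2 ≈ 1.76 m/s².

a ≈ 1.76 m/s²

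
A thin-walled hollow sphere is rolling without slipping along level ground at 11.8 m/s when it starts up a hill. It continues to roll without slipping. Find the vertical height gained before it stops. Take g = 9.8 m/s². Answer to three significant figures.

h ≈ 11.8 m

The moment of inertia is (2/3)MR², giving k ≡ I/(MR²) = 2/3.
Pure rolling means v = ωR; then KE = ½Mv² + ½I(v/R)² = ½(1+k)Mv² = (5/6)Mv².
All of this converts to potential energy at the highest point: (5/6)Mv₀² = Mgh.
Thus h = (1+k)v₀²/(2g) = 1.667 × 11.8² / (2 × 9.8) ≈ 11.8 m.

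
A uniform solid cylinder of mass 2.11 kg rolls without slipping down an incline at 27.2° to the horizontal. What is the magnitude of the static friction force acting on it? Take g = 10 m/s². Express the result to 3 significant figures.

f ≈ 3.21 N

The moment of inertia is (1/2)MR², giving k ≡ I/(MR²) = 0.5.
Along the incline Mg sinθ − f = Ma, and torque about the center fR = Iα = kMR²(a/R) gives f = kMa.
Combining, a = g sinθ/(1+k) and f = kMa = kMg sinθ/(1+k).
f = 0.5 × 2.11 × 10 × sin27.2° / 1.5 ≈ 3.21 N.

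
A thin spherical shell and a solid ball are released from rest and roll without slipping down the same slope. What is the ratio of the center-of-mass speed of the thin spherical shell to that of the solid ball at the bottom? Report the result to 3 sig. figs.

Each satisfies Mgh = ½(1+k)Mv² with k = I/(MR²), so v ∝ 1/√(1+k).
For the thin spherical shell k = 2/3; for the solid ball k = 0.4.
v₁/v₂ = √((1+k₂)/(1+k₁)) = √(1.4/1.667) ≈ 0.917.

v_ratio ≈ 0.917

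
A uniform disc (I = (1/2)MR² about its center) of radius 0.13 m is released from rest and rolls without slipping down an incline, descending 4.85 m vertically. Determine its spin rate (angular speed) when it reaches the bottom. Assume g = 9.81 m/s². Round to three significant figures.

For this body I = (1/2)MR², i.e. k = I/(MR²) = 0.5.
Rolling without slipping gives ω = v/R, so the total kinetic energy is ½Mv² + ½Iω² = ½(1+k)Mv² = (3/4)Mv².
Energy conservation Mgh = ½(1+k)Mv² gives v = √(2gh/(1+k)) = √(2 × 9.81 × 4.85 / 1.5) = 7.965 m/s.
The angular speed follows from ω = v/R = 7.965/0.13 ≈ 61.3 rad/s.

ω ≈ 61.3 rad/s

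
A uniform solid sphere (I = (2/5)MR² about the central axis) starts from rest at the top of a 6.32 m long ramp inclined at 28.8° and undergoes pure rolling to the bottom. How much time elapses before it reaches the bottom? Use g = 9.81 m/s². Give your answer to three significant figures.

t ≈ 1.94 s

For this body I = (2/5)MR², i.e. k = I/(MR²) = 0.4.
Translational: Mg sinθ − f = Ma. Rotational about the CM: fR = Iα = kMRa, so f = kMa.
Hence a = g sinθ/(1+k) = 9.81×sin28.8°/1.4 = 3.376 m/s².
With constant a from rest, t = √(2L/a) = √(2·6.32/3.376) ≈ 1.94 s.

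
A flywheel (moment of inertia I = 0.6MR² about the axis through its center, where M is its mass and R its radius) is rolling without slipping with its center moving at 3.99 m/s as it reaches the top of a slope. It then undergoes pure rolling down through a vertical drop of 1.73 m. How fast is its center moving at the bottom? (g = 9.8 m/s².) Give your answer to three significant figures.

v ≈ 6.09 m/s

Here I = 0.6MR², so the shape factor k = I/(MR²) = 0.6.
Since it rolls without slipping, ω = v/R and KE = ½Mv² + ½Iω² = ½(1+k)Mv² = (4/5)Mv².
Conserving energy between top and bottom: (4/5)Mv² = (4/5)Mv₀² + Mgh, hence v² = v₀² + 2gh/(1+k).
v = √(3.99² + 2×9.8×1.73/1.6) = √37.11 ≈ 6.09 m/s.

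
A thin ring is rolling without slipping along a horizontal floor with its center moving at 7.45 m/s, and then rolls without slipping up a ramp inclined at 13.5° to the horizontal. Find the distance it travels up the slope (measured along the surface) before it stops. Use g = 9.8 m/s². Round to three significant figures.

d ≈ 24.3 m

For this body I = MR², i.e. k = I/(MR²) = 1.
Pure rolling means v = ωR; then KE = ½Mv² + ½I(v/R)² = ½(1+k)Mv² = Mv².
Setting this equal to Mgh gives the vertical rise h = (1+k)v₀²/(2g) = 2×7.45²/(2×9.8) = 5.664 m.
Along the incline, d = h/sinθ = 5.664/sin13.5° ≈ 24.3 m.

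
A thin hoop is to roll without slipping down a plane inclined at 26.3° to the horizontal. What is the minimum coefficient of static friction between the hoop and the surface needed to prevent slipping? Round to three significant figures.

The moment of inertia is MR², giving k ≡ I/(MR²) = 1.
Translational: Mg sinθ − f = Ma. Rotational about the CM: fR = Iα = kMRa, so f = kMa.
These give a = g sinθ/(1+k) and the required friction f = kMg sinθ/(1+k).
The normal force is N = Mg cosθ, so μ_min = f/N = k tanθ/(1+k).
μ_min = 1 × tan26.3° / 2 ≈ 0.247.

μ_min ≈ 0.247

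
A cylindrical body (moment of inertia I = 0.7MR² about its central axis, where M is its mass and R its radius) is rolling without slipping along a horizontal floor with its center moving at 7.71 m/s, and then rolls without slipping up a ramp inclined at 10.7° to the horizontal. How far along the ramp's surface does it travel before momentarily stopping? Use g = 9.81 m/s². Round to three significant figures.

Here I = 0.7MR², so the shape factor k = I/(MR²) = 0.7.
The rolling condition ω = v/R makes the rotational term ½I(v/R)² = ½kMv², so KE_total = ½(1+k)Mv² = (17/20)Mv².
Setting this equal to Mgh gives the vertical rise h = (1+k)v₀²/(2g) = 1.7×7.71²/(2×9.81) = 5.151 m.
The distance along the slope is d = h/sinθ = 5.151/sin10.7° ≈ 27.7 m.

d ≈ 27.7 m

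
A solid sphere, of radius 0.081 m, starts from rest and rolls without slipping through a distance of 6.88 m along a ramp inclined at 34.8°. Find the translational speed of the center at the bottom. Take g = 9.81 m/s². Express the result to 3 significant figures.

For this body I = (2/5)MR², i.e. k = I/(MR²) = 0.4.
The rolling condition ω = v/R makes the rotational term ½I(v/R)² = ½kMv², so KE_total = ½(1+k)Mv² = (7/10)Mv².
The vertical drop is h = L sinθ = 6.88 × sin34.8° = 3.927 m.
Setting Mgh = (7/10)Mv² gives v = √(2gh/(1+k)) = √(2·9.81·3.927/1.4) ≈ 7.42 m/s.

v ≈ 7.42 m/s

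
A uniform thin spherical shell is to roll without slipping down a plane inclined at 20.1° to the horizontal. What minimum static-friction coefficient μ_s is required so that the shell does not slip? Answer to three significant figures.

Here I = (2/3)MR², so the shape factor k = I/(MR²) = 2/3.
Translational: Mg sinθ − f = Ma. Rotational about the CM: fR = Iα = kMRa, so f = kMa.
These give a = g sinθ/(1+k) and the required friction f = kMg sinθ/(1+k).
The normal force is N = Mg cosθ, so μ_min = f/N = k tanθ/(1+k).
μ_min = (2/3) × tan20.1° / 1.667 ≈ 0.146.

μ_min ≈ 0.146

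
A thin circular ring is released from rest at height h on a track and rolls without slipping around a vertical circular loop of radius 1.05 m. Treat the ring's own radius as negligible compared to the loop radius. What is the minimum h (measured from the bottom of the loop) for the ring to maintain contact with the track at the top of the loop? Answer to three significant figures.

With I = MR², the ratio k = I/(MR²) is 1.
At the top, contact is just lost when gravity alone supplies the centripetal force: Mg = Mv_top²/r, i.e. v_top² = gr.
With ω = v/R, the kinetic energy at speed v is ½(1+k)Mv² = Mv².
Energy conservation from release (height h) to the top (height 2r): Mgh = Mg(2r) + M·gr.
Thus h_min = 2r + (1+k)r/2 = r(2 + 2/2) = 1.05 × 3 ≈ 3.15 m.

h_min ≈ 3.15 m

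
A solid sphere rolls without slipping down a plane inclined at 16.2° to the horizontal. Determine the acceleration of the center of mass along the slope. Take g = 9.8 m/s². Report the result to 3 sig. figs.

Here I = (2/5)MR², so the shape factor k = I/(MR²) = 0.4.
Along the incline Mg sinθ − f = Ma, and torque about the center fR = Iα = kMR²(a/R) gives f = kMa.
Eliminating f: Mg sinθ = (1+k)Ma, so a = g sinθ/(1+k) = 9.8 × sin16.2° / 1.4 ≈ 1.95 m/s².

a ≈ 1.95 m/s²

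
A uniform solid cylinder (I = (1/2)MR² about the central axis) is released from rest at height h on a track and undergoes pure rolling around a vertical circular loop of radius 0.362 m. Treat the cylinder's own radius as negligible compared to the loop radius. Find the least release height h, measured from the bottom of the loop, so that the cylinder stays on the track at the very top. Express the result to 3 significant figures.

h_min ≈ 0.996 m

The moment of inertia is (1/2)MR², giving k ≡ I/(MR²) = 0.5.
At the top, contact is just lost when gravity alone supplies the centripetal force: Mg = Mv_top²/r, i.e. v_top² = gr.
With ω = v/R, the kinetic energy at speed v is ½(1+k)Mv² = (3/4)Mv².
Energy conservation from release (height h) to the top (height 2r): Mgh = Mg(2r) + (3/4)M·gr.
Thus h_min = 2r + (1+k)r/2 = r(2 + 1.5/2) = 0.362 × 2.75 ≈ 0.996 m.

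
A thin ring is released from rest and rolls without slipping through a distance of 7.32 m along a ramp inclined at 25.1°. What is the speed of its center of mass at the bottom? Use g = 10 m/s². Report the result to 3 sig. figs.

v ≈ 5.57 m/s

With I = MR², the ratio k = I/(MR²) is 1.
Pure rolling means v = ωR; then KE = ½Mv² + ½I(v/R)² = ½(1+k)Mv² = Mv².
The vertical drop is h = L sinθ = 7.32 × sin25.1° = 3.105 m.
Setting Mgh = Mv² gives v = √(2gh/(1+k)) = √(2·10·3.105/2) ≈ 5.57 m/s.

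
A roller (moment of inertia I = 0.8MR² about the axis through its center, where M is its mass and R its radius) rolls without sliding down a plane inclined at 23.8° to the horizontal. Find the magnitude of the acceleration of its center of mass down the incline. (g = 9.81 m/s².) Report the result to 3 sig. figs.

The moment of inertia is 0.8MR², giving k ≡ I/(MR²) = 0.8.
Newton's second law down the slope: Mg sinθ − f = Ma. The torque equation fR = Iα (with α = a/R) gives f = kMa.
Eliminating f: Mg sinθ = (1+k)Ma, so a = g sinθ/(1+k) = 9.81 × sin23.8° / 1.8 ≈ 2.20 m/s².

a ≈ 2.20 m/s²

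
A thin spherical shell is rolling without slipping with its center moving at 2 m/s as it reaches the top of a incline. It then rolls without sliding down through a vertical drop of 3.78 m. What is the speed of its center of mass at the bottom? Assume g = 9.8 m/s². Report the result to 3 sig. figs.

v ≈ 6.96 m/s

Here I = (2/3)MR², so the shape factor k = I/(MR²) = 2/3.
The rolling condition ω = v/R makes the rotational term ½I(v/R)² = ½kMv², so KE_total = ½(1+k)Mv² = (5/6)Mv².
Energy conservation: (5/6)Mv₀² + Mgh = (5/6)Mv², so v² = v₀² + 2gh/(1+k).
v = √(2² + 2×9.8×3.78/1.667) = √48.45 ≈ 6.96 m/s.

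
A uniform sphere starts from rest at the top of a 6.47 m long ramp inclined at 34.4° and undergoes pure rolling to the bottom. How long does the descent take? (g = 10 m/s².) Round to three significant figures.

Here I = (2/5)MR², so the shape factor k = I/(MR²) = 0.4.
Newton's second law down the slope: Mg sinθ − f = Ma. The torque equation fR = Iα (with α = a/R) gives f = kMa.
Hence a = g sinθ/(1+k) = 10×sin34.4°/1.4 = 4.035 m/s².
With constant a from rest, t = √(2L/a) = √(2·6.47/4.035) ≈ 1.79 s.

t ≈ 1.79 s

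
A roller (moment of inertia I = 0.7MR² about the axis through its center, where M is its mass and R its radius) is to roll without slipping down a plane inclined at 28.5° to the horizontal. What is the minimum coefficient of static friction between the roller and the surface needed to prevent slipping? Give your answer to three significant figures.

For this body I = 0.7MR², i.e. k = I/(MR²) = 0.7.
Newton's second law down the slope: Mg sinθ − f = Ma. The torque equation fR = Iα (with α = a/R) gives f = kMa.
These give a = g sinθ/(1+k) and the required friction f = kMg sinθ/(1+k).
With N = Mg cosθ, the no-slip condition f ≤ μN gives μ_min = f/N = k tanθ/(1+k).
μ_min = 0.7 × tan28.5° / 1.7 ≈ 0.224.

μ_min ≈ 0.224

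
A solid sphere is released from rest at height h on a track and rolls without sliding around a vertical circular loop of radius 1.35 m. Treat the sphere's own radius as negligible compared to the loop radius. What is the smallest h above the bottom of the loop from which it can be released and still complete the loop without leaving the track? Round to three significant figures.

For this body I = (2/5)MR², i.e. k = I/(MR²) = 0.4.
At the top, contact is just lost when gravity alone supplies the centripetal force: Mg = Mv_top²/r, i.e. v_top² = gr.
With ω = v/R, the kinetic energy at speed v is ½(1+k)Mv² = (7/10)Mv².
Energy conservation from release (height h) to the top (height 2r): Mgh = Mg(2r) + (7/10)M·gr.
Thus h_min = 2r + (1+k)r/2 = r(2 + 1.4/2) = 1.35 × 2.7 ≈ 3.65 m.

h_min ≈ 3.65 m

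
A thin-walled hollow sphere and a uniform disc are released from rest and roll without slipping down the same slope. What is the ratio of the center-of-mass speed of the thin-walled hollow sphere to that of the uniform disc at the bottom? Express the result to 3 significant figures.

v_ratio ≈ 0.949

Each satisfies Mgh = ½(1+k)Mv² with k = I/(MR²), so v ∝ 1/√(1+k).
For the thin-walled hollow sphere k = 2/3; for the uniform disc k = 0.5.
v₁/v₂ = √((1+k₂)/(1+k₁)) = √(1.5/1.667) ≈ 0.949.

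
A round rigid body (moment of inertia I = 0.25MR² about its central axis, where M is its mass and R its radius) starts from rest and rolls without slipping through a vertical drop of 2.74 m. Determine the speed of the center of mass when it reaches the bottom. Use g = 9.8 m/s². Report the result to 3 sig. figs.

v ≈ 6.55 m/s

For this body I = 0.25MR², i.e. k = I/(MR²) = 0.25.
Since it rolls without slipping, ω = v/R and KE = ½Mv² + ½Iω² = ½(1+k)Mv² = (5/8)Mv².
Energy conservation: Mgh = (5/8)Mv², so v = √(2gh/(1+k)) = √(2 × 9.8 × 2.74 / 1.25) ≈ 6.55 m/s.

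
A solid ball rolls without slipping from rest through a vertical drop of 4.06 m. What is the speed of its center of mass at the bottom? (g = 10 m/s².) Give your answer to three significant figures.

v ≈ 7.62 m/s

Here I = (2/5)MR², so the shape factor k = I/(MR²) = 0.4.
The rolling condition ω = v/R makes the rotational term ½I(v/R)² = ½kMv², so KE_total = ½(1+k)Mv² = (7/10)Mv².
Energy conservation: Mgh = (7/10)Mv², so v = √(2gh/(1+k)) = √(2 × 10 × 4.06 / 1.4) ≈ 7.62 m/s.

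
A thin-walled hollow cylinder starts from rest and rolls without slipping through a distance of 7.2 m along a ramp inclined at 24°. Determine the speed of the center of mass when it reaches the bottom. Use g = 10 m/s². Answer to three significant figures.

v ≈ 5.41 m/s

With I = MR², the ratio k = I/(MR²) is 1.
The rolling condition ω = v/R makes the rotational term ½I(v/R)² = ½kMv², so KE_total = ½(1+k)Mv² = Mv².
The vertical drop is h = L sinθ = 7.2 × sin24° = 2.929 m.
Energy conservation: Mgh = Mv², so v = √(2gh/(1+k)) = √(2 × 10 × 2.929 / 2) ≈ 5.41 m/s.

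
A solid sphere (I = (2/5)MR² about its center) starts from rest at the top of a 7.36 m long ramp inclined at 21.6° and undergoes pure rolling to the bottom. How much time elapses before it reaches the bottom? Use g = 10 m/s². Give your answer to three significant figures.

t ≈ 2.37 s

Here I = (2/5)MR², so the shape factor k = I/(MR²) = 0.4.
Translational: Mg sinθ − f = Ma. Rotational about the CM: fR = Iα = kMRa, so f = kMa.
Hence a = g sinθ/(1+k) = 10×sin21.6°/1.4 = 2.629 m/s².
With constant a from rest, t = √(2L/a) = √(2·7.36/2.629) ≈ 2.37 s.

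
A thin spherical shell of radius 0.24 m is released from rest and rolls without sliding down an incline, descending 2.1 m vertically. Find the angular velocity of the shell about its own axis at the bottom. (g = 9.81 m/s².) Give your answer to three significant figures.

ω ≈ 20.7 rad/s

Here I = (2/3)MR², so the shape factor k = I/(MR²) = 2/3.
Rolling without slipping gives ω = v/R, so the total kinetic energy is ½Mv² + ½Iω² = ½(1+k)Mv² = (5/6)Mv².
Energy conservation Mgh = ½(1+k)Mv² gives v = √(2gh/(1+k)) = √(2 × 9.81 × 2.1 / 1.667) = 4.972 m/s.
The angular speed follows from ω = v/R = 4.972/0.24 ≈ 20.7 rad/s.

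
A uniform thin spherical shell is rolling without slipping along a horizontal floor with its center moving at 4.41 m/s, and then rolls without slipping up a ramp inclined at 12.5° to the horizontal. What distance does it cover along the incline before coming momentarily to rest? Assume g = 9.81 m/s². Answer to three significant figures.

The moment of inertia is (2/3)MR², giving k ≡ I/(MR²) = 2/3.
Pure rolling means v = ωR; then KE = ½Mv² + ½I(v/R)² = ½(1+k)Mv² = (5/6)Mv².
Setting this equal to Mgh gives the vertical rise h = (1+k)v₀²/(2g) = 1.667×4.41²/(2×9.81) = 1.652 m.
Along the incline, d = h/sinθ = 1.652/sin12.5° ≈ 7.63 m.

d ≈ 7.63 m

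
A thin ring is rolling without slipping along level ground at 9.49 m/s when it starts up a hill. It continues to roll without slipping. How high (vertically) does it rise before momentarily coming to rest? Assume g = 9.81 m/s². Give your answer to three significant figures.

h ≈ 9.18 m

The moment of inertia is MR², giving k ≡ I/(MR²) = 1.
Pure rolling means v = ωR; then KE = ½Mv² + ½I(v/R)² = ½(1+k)Mv² = Mv².
At the top the kinetic energy is zero, so Mv₀² = Mgh.
Thus h = (1+k)v₀²/(2g) = 2 × 9.49² / (2 × 9.81) ≈ 9.18 m.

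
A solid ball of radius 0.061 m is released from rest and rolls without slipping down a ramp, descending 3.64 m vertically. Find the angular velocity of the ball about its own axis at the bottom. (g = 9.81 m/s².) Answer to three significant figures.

Here I = (2/5)MR², so the shape factor k = I/(MR²) = 0.4.
The rolling condition ω = v/R makes the rotational term ½I(v/R)² = ½kMv², so KE_total = ½(1+k)Mv² = (7/10)Mv².
Energy conservation Mgh = ½(1+k)Mv² gives v = √(2gh/(1+k)) = √(2 × 9.81 × 3.64 / 1.4) = 7.142 m/s.
The angular speed follows from ω = v/R = 7.142/0.061 ≈ 117 rad/s.

ω ≈ 117 rad/s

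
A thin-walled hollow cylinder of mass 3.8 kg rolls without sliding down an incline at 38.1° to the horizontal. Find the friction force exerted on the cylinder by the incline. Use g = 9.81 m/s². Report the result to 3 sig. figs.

Here I = MR², so the shape factor k = I/(MR²) = 1.
Translational: Mg sinθ − f = Ma. Rotational about the CM: fR = Iα = kMRa, so f = kMa.
Combining, a = g sinθ/(1+k) and f = kMa = kMg sinθ/(1+k).
f = 1 × 3.8 × 9.81 × sin38.1° / 2 ≈ 11.5 N.

f ≈ 11.5 N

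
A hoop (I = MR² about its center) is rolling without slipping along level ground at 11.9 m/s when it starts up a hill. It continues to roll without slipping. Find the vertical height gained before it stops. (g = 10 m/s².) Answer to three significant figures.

For this body I = MR², i.e. k = I/(MR²) = 1.
The rolling condition ω = v/R makes the rotational term ½I(v/R)² = ½kMv², so KE_total = ½(1+k)Mv² = Mv².
At the top the kinetic energy is zero, so Mv₀² = Mgh.
Thus h = (1+k)v₀²/(2g) = 2 × 11.9² / (2 × 10) ≈ 14.2 m.

h ≈ 14.2 m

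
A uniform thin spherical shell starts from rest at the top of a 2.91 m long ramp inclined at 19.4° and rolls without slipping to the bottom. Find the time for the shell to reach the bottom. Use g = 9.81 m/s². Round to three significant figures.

t ≈ 1.73 s

Here I = (2/3)MR², so the shape factor k = I/(MR²) = 2/3.
Along the incline Mg sinθ − f = Ma, and torque about the center fR = Iα = kMR²(a/R) gives f = kMa.
Hence a = g sinθ/(1+k) = 9.81×sin19.4°/1.667 = 1.955 m/s².
Starting from rest, L = ½at², so t = √(2L/a) = √(2×2.91/1.955) ≈ 1.73 s.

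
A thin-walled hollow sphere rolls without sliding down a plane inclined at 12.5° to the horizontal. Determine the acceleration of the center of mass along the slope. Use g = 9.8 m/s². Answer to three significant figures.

For this body I = (2/3)MR², i.e. k = I/(MR²) = 2/3.
Translational: Mg sinθ − f = Ma. Rotational about the CM: fR = Iα = kMRa, so f = kMa.
Eliminating f: Mg sinθ = (1+k)Ma, so a = g sinθ/(1+k) = 9.8 × sin12.5° / 1.667 ≈ 1.27 m/s².

a ≈ 1.27 m/s²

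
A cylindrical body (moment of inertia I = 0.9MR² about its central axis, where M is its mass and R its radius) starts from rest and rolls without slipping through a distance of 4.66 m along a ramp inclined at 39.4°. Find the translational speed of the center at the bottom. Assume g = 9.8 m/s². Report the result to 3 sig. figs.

For this body I = 0.9MR², i.e. k = I/(MR²) = 0.9.
Pure rolling means v = ωR; then KE = ½Mv² + ½I(v/R)² = ½(1+k)Mv² = (19/20)Mv².
The vertical drop is h = L sinθ = 4.66 × sin39.4° = 2.958 m.
Setting Mgh = (19/20)Mv² gives v = √(2gh/(1+k)) = √(2·9.8·2.958/1.9) ≈ 5.52 m/s.

v ≈ 5.52 m/s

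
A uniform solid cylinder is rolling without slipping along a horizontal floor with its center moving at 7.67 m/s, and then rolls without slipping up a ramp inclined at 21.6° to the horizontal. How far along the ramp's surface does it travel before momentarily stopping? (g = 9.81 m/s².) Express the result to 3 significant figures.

d ≈ 12.2 m

With I = (1/2)MR², the ratio k = I/(MR²) is 0.5.
The rolling condition ω = v/R makes the rotational term ½I(v/R)² = ½kMv², so KE_total = ½(1+k)Mv² = (3/4)Mv².
Setting this equal to Mgh gives the vertical rise h = (1+k)v₀²/(2g) = 1.5×7.67²/(2×9.81) = 4.498 m.
The distance along the slope is d = h/sinθ = 4.498/sin21.6° ≈ 12.2 m.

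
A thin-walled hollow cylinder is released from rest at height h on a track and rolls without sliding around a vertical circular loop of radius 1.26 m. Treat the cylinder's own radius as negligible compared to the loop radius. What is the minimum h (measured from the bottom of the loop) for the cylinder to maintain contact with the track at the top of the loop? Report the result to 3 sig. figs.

h_min ≈ 3.78 m

The moment of inertia is MR², giving k ≡ I/(MR²) = 1.
At the top, contact is just lost when gravity alone supplies the centripetal force: Mg = Mv_top²/r, i.e. v_top² = gr.
With ω = v/R, the kinetic energy at speed v is ½(1+k)Mv² = Mv².
Energy conservation from release (height h) to the top (height 2r): Mgh = Mg(2r) + M·gr.
Thus h_min = 2r + (1+k)r/2 = r(2 + 2/2) = 1.26 × 3 ≈ 3.78 m.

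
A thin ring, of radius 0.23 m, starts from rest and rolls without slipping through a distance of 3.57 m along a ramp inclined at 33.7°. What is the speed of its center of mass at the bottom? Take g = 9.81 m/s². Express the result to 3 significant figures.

v ≈ 4.41 m/s

With I = MR², the ratio k = I/(MR²) is 1.
Pure rolling means v = ωR; then KE = ½Mv² + ½I(v/R)² = ½(1+k)Mv² = Mv².
The vertical drop is h = L sinθ = 3.57 × sin33.7° = 1.981 m.
Setting Mgh = Mv² gives v = √(2gh/(1+k)) = √(2·9.81·1.981/2) ≈ 4.41 m/s.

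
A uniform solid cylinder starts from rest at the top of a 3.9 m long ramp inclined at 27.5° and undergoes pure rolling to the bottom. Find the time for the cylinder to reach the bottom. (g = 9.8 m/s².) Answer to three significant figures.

t ≈ 1.61 s

For this body I = (1/2)MR², i.e. k = I/(MR²) = 0.5.
Newton's second law down the slope: Mg sinθ − f = Ma. The torque equation fR = Iα (with α = a/R) gives f = kMa.
Hence a = g sinθ/(1+k) = 9.8×sin27.5°/1.5 = 3.017 m/s².
Starting from rest, L = ½at², so t = √(2L/a) = √(2×3.9/3.017) ≈ 1.61 s.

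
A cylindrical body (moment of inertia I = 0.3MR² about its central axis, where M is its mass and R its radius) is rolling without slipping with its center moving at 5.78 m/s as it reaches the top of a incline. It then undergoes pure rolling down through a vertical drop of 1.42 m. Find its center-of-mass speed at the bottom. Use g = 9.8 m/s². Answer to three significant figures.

For this body I = 0.3MR², i.e. k = I/(MR²) = 0.3.
Since it rolls without slipping, ω = v/R and KE = ½Mv² + ½Iω² = ½(1+k)Mv² = (13/20)Mv².
Energy conservation: (13/20)Mv₀² + Mgh = (13/20)Mv², so v² = v₀² + 2gh/(1+k).
v = √(5.78² + 2×9.8×1.42/1.3) = √54.82 ≈ 7.40 m/s.

v ≈ 7.40 m/s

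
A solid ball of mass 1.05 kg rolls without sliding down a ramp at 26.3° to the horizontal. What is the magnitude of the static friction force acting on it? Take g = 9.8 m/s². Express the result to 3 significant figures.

The moment of inertia is (2/5)MR², giving k ≡ I/(MR²) = 0.4.
Translational: Mg sinθ − f = Ma. Rotational about the CM: fR = Iα = kMRa, so f = kMa.
Combining, a = g sinθ/(1+k) and f = kMa = kMg sinθ/(1+k).
f = 0.4 × 1.05 × 9.8 × sin26.3° / 1.4 ≈ 1.30 N.

f ≈ 1.30 N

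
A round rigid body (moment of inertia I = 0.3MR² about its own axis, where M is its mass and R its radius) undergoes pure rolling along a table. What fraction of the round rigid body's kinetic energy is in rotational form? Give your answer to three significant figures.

fraction ≈ 0.231

The moment of inertia is 0.3MR², giving k ≡ I/(MR²) = 0.3.
Since ω = v/R, the translational part is ½Mv² and the rotational part is ½I(v/R)² = ½kMv²; the total is ½(1+k)Mv².
The rotational fraction is therefore k/(1+k) = 0.3/1.3 ≈ 0.231.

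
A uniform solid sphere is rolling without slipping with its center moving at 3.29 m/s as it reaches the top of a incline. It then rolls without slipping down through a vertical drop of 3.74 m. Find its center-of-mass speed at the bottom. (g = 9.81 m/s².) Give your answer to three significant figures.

v ≈ 7.95 m/s

The moment of inertia is (2/5)MR², giving k ≡ I/(MR²) = 0.4.
Pure rolling means v = ωR; then KE = ½Mv² + ½I(v/R)² = ½(1+k)Mv² = (7/10)Mv².
Conserving energy between top and bottom: (7/10)Mv² = (7/10)Mv₀² + Mgh, hence v² = v₀² + 2gh/(1+k).
v = √(3.29² + 2×9.81×3.74/1.4) = √63.24 ≈ 7.95 m/s.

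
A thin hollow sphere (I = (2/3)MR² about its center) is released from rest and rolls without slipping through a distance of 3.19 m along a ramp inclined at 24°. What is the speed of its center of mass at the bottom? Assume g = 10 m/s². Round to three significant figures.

The moment of inertia is (2/3)MR², giving k ≡ I/(MR²) = 2/3.
The rolling condition ω = v/R makes the rotational term ½I(v/R)² = ½kMv², so KE_total = ½(1+k)Mv² = (5/6)Mv².
The vertical drop is h = L sinθ = 3.19 × sin24° = 1.297 m.
Setting Mgh = (5/6)Mv² gives v = √(2gh/(1+k)) = √(2·10·1.297/1.667) ≈ 3.95 m/s.

v ≈ 3.95 m/s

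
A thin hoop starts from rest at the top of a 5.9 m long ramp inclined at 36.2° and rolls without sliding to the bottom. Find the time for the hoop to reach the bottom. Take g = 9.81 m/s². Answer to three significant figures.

t ≈ 2.02 s

For this body I = MR², i.e. k = I/(MR²) = 1.
Newton's second law down the slope: Mg sinθ − f = Ma. The torque equation fR = Iα (with α = a/R) gives f = kMa.
Hence a = g sinθ/(1+k) = 9.81×sin36.2°/2 = 2.897 m/s².
Starting from rest, L = ½at², so t = √(2L/a) = √(2×5.9/2.897) ≈ 2.02 s.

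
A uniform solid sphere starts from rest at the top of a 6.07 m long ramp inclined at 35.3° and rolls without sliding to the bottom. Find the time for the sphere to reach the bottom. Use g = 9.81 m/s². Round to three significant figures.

With I = (2/5)MR², the ratio k = I/(MR²) is 0.4.
Translational: Mg sinθ − f = Ma. Rotational about the CM: fR = Iα = kMRa, so f = kMa.
Hence a = g sinθ/(1+k) = 9.81×sin35.3°/1.4 = 4.049 m/s².
With constant a from rest, t = √(2L/a) = √(2·6.07/4.049) ≈ 1.73 s.

t ≈ 1.73 s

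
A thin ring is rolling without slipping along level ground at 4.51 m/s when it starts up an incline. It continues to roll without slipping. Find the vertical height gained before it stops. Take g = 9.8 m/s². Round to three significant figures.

With I = MR², the ratio k = I/(MR²) is 1.
The rolling condition ω = v/R makes the rotational term ½I(v/R)² = ½kMv², so KE_total = ½(1+k)Mv² = Mv².
All of this converts to potential energy at the highest point: Mv₀² = Mgh.
Thus h = (1+k)v₀²/(2g) = 2 × 4.51² / (2 × 9.8) ≈ 2.08 m.

h ≈ 2.08 m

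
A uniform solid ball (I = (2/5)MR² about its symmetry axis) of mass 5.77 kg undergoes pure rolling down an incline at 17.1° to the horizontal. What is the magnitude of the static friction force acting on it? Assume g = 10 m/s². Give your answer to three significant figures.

f ≈ 4.85 N

The moment of inertia is (2/5)MR², giving k ≡ I/(MR²) = 0.4.
Newton's second law down the slope: Mg sinθ − f = Ma. The torque equation fR = Iα (with α = a/R) gives f = kMa.
Combining, a = g sinθ/(1+k) and f = kMa = kMg sinθ/(1+k).
f = 0.4 × 5.77 × 10 × sin17.1° / 1.4 ≈ 4.85 N.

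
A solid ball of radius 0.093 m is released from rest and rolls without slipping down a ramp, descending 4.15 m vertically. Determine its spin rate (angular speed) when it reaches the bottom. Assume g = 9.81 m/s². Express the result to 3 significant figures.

ω ≈ 82.0 rad/s

With I = (2/5)MR², the ratio k = I/(MR²) is 0.4.
The rolling condition ω = v/R makes the rotational term ½I(v/R)² = ½kMv², so KE_total = ½(1+k)Mv² = (7/10)Mv².
Energy conservation Mgh = ½(1+k)Mv² gives v = √(2gh/(1+k)) = √(2 × 9.81 × 4.15 / 1.4) = 7.626 m/s.
The angular speed follows from ω = v/R = 7.626/0.093 ≈ 82.0 rad/s.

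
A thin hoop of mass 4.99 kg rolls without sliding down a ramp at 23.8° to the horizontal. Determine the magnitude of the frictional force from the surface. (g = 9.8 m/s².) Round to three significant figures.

f ≈ 9.87 N

Here I = MR², so the shape factor k = I/(MR²) = 1.
Newton's second law down the slope: Mg sinθ − f = Ma. The torque equation fR = Iα (with α = a/R) gives f = kMa.
Combining, a = g sinθ/(1+k) and f = kMa = kMg sinθ/(1+k).
f = 1 × 4.99 × 9.8 × sin23.8° / 2 ≈ 9.87 N.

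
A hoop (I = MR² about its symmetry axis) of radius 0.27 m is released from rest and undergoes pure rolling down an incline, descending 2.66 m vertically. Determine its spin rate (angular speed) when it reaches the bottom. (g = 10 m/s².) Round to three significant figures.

For this body I = MR², i.e. k = I/(MR²) = 1.
The rolling condition ω = v/R makes the rotational term ½I(v/R)² = ½kMv², so KE_total = ½(1+k)Mv² = Mv².
Energy conservation Mgh = ½(1+k)Mv² gives v = √(2gh/(1+k)) = √(2 × 10 × 2.66 / 2) = 5.158 m/s.
Then ω = v/R = 5.158 / 0.27 ≈ 19.1 rad/s.

ω ≈ 19.1 rad/s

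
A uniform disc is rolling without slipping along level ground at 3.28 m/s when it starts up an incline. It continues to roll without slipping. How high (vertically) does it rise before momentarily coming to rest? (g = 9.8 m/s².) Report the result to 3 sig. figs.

Here I = (1/2)MR², so the shape factor k = I/(MR²) = 0.5.
Pure rolling means v = ωR; then KE = ½Mv² + ½I(v/R)² = ½(1+k)Mv² = (3/4)Mv².
All of this converts to potential energy at the highest point: (3/4)Mv₀² = Mgh.
Thus h = (1+k)v₀²/(2g) = 1.5 × 3.28² / (2 × 9.8) ≈ 0.823 m.

h ≈ 0.823 m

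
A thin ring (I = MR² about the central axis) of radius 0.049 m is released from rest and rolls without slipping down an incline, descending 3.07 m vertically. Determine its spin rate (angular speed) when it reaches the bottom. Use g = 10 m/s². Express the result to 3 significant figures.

ω ≈ 113 rad/s

Here I = MR², so the shape factor k = I/(MR²) = 1.
Rolling without slipping gives ω = v/R, so the total kinetic energy is ½Mv² + ½Iω² = ½(1+k)Mv² = Mv².
Energy conservation Mgh = ½(1+k)Mv² gives v = √(2gh/(1+k)) = √(2 × 10 × 3.07 / 2) = 5.541 m/s.
Then ω = v/R = 5.541 / 0.049 ≈ 113 rad/s.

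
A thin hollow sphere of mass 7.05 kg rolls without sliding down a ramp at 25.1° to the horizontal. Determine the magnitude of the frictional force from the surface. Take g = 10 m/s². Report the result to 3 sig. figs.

Here I = (2/3)MR², so the shape factor k = I/(MR²) = 2/3.
Along the incline Mg sinθ − f = Ma, and torque about the center fR = Iα = kMR²(a/R) gives f = kMa.
Combining, a = g sinθ/(1+k) and f = kMa = kMg sinθ/(1+k).
f = (2/3) × 7.05 × 10 × sin25.1° / 1.667 ≈ 12.0 N.

f ≈ 12.0 N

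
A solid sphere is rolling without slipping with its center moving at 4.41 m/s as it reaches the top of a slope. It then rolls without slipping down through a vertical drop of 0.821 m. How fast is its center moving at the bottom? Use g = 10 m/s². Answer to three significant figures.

For this body I = (2/5)MR², i.e. k = I/(MR²) = 0.4.
The rolling condition ω = v/R makes the rotational term ½I(v/R)² = ½kMv², so KE_total = ½(1+k)Mv² = (7/10)Mv².
Conserving energy between top and bottom: (7/10)Mv² = (7/10)Mv₀² + Mgh, hence v² = v₀² + 2gh/(1+k).
v = √(4.41² + 2×10×0.821/1.4) = √31.18 ≈ 5.58 m/s.

v ≈ 5.58 m/s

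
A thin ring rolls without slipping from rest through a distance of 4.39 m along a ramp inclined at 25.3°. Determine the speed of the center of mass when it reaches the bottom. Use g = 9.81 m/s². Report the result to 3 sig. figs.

With I = MR², the ratio k = I/(MR²) is 1.
Pure rolling means v = ωR; then KE = ½Mv² + ½I(v/R)² = ½(1+k)Mv² = Mv².
The vertical drop is h = L sinθ = 4.39 × sin25.3° = 1.876 m.
Setting Mgh = Mv² gives v = √(2gh/(1+k)) = √(2·9.81·1.876/2) ≈ 4.29 m/s.

v ≈ 4.29 m/s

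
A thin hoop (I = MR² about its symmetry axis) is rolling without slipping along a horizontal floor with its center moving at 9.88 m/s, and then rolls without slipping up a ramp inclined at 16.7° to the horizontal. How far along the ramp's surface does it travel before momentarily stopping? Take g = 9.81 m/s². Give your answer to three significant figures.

With I = MR², the ratio k = I/(MR²) is 1.
Since it rolls without slipping, ω = v/R and KE = ½Mv² + ½Iω² = ½(1+k)Mv² = Mv².
Setting this equal to Mgh gives the vertical rise h = (1+k)v₀²/(2g) = 2×9.88²/(2×9.81) = 9.95 m.
Along the incline, d = h/sinθ = 9.95/sin16.7° ≈ 34.6 m.

d ≈ 34.6 m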